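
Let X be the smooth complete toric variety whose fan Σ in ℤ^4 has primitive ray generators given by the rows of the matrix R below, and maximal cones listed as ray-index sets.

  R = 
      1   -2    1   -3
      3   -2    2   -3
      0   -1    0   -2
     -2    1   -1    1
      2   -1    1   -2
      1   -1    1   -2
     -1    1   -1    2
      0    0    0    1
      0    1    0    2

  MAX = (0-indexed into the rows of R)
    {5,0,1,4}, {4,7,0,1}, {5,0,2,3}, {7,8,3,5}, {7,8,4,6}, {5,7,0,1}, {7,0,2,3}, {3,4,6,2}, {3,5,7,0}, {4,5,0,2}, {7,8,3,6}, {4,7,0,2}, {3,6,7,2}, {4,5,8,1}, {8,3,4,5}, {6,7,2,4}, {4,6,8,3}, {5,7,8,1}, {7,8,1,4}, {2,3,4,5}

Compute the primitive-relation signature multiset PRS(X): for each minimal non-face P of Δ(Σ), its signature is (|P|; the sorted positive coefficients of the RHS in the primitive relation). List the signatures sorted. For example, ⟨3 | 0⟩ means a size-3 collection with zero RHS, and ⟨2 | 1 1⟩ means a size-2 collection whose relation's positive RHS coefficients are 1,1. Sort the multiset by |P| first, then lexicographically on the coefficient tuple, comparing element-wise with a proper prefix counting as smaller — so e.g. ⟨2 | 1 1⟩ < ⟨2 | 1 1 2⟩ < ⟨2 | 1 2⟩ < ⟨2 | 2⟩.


11 collections generate NE(X_Σ); each relation:

  {2,8}:  v_{2} + v_{8} = 0  ⟹  sig = ⟨2 | 0⟩
  {5,6}:  v_{5} + v_{6} = 0  ⟹  sig = ⟨2 | 0⟩
  {1,3}:  v_{1} + v_{3} = v_{5}  ⟹  sig = ⟨2 | 1⟩
  {0,6}:  v_{0} + v_{6} = v_{2} + v_{7}  ⟹  sig = ⟨2 | 1 1⟩
  {0,8}:  v_{0} + v_{8} = v_{5} + v_{7}  ⟹  sig = ⟨2 | 1 1⟩
  {1,2}:  v_{1} + v_{2} = v_{0} + v_{4}  ⟹  sig = ⟨2 | 1 1⟩
  {1,6}:  v_{1} + v_{6} = v_{4} + v_{7}  ⟹  sig = ⟨2 | 1 1⟩
  {3,4,7}:  v_{3} + v_{4} + v_{7} = 0  ⟹  sig = ⟨3 | 0⟩
  {2,5,7}:  v_{2} + v_{5} + v_{7} = v_{0}  ⟹  sig = ⟨3 | 1⟩
  {4,5,7}:  v_{4} + v_{5} + v_{7} = v_{1}  ⟹  sig = ⟨3 | 1⟩
  {0,3,4}:  v_{0} + v_{3} + v_{4} = v_{2} + v_{5}  ⟹  sig = ⟨3 | 1 1⟩

Signatures (|P|; sorted positive RHS coefficients), sorted:
    ⟨2 | 0⟩
    ⟨2 | 0⟩
    ⟨2 | 1⟩
    ⟨2 | 1 1⟩
    ⟨2 | 1 1⟩
    ⟨2 | 1 1⟩
    ⟨2 | 1 1⟩
    ⟨3 | 0⟩
    ⟨3 | 1⟩
    ⟨3 | 1⟩
    ⟨3 | 1 1⟩


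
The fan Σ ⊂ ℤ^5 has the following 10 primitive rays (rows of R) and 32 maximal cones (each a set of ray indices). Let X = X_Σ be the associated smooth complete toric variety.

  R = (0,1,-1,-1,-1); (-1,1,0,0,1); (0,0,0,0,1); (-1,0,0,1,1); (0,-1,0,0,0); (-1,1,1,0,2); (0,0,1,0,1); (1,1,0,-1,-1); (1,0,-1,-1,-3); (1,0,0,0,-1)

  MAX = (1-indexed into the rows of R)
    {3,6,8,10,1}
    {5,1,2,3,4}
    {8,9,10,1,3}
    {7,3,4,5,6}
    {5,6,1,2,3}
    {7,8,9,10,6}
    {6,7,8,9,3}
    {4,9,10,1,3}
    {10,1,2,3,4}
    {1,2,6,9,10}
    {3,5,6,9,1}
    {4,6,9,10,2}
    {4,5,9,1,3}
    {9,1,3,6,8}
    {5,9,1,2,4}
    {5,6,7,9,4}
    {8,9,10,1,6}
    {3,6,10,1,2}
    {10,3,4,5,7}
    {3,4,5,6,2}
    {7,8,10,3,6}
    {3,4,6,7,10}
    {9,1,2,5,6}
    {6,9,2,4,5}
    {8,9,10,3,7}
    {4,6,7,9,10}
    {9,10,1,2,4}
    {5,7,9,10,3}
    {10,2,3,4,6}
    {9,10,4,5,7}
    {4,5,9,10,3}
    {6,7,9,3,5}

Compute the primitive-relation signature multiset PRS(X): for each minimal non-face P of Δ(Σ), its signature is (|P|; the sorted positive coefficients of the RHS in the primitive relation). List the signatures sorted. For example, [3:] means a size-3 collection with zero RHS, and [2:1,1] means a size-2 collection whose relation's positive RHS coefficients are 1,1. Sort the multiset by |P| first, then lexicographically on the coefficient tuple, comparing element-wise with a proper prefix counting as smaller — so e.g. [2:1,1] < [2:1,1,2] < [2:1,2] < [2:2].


Minimal non-faces — 13 found among 10 rays, 32 max cones:

  P = {2,7}:  v_{2} + v_{7} = v_{6}  so sig = [2:1]
  P = {4,8}:  v_{4} + v_{8} = v_{2} + v_{10}  so sig = [2:1,1]
  P = {1,7}:  v_{1} + v_{7} = v_{3} + v_{6} + v_{9}  so sig = [2:1,1,1]
  P = {2,8}:  v_{2} + v_{8} = v_{1} + v_{6} + v_{10}  so sig = [2:1,1,1]
  P = {5,8}:  v_{5} + v_{8} = v_{3} + v_{7} + v_{9}  so sig = [2:1,1,1]
  P = {2,5,10}:  v_{2} + v_{5} + v_{10} = 0  so sig = [3:]
  P = {2,3,9}:  v_{2} + v_{3} + v_{9} = v_{1}  so sig = [3:1]
  P = {5,6,10}:  v_{5} + v_{6} + v_{10} = v_{7}  so sig = [3:1]
  P = {1,5,10}:  v_{1} + v_{5} + v_{10} = v_{3} + v_{9}  so sig = [3:1,1]
  P = {1,4,6}:  v_{1} + v_{4} + v_{6} = 2·v_{2}  so sig = [3:2]
  P = {3,4,7,9}:  v_{3} + v_{4} + v_{7} + v_{9} = 0  so sig = [4:]
  P = {3,4,6,9}:  v_{3} + v_{4} + v_{6} + v_{9} = v_{2}  so sig = [4:1]
  P = {3,6,9,10}:  v_{3} + v_{6} + v_{9} + v_{10} = v_{8}  so sig = [4:1]

Signatures (|P|; sorted positive RHS coefficients), sorted:
{ [2:1],  [2:1,1],  [2:1,1,1] ×3,  [3:],  [3:1] ×2,  [3:1,1],  [3:2],  [4:],  [4:1] ×2 }


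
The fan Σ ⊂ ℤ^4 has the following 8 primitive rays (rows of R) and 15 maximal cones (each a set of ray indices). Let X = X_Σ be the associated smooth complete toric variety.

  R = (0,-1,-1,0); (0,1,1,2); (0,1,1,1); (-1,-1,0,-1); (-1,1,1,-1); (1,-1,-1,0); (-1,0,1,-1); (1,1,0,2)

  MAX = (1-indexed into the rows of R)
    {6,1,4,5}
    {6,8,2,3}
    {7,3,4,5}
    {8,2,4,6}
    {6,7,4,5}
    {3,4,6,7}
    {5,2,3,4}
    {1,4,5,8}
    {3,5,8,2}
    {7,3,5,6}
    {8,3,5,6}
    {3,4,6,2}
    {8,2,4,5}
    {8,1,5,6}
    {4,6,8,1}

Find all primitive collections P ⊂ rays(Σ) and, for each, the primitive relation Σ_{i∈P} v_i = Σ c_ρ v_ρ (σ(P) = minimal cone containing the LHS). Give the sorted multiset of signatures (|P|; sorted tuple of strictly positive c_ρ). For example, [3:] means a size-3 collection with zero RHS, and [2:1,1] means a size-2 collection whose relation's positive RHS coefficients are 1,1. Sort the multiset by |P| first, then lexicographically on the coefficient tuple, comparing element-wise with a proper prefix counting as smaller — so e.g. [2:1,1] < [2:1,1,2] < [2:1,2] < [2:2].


|primitive collections| = 9. Relations:

  P = {1,7}:  v_{1} + v_{7} = v_{4} ; sig = [2:1]
  P = {7,8}:  v_{7} + v_{8} = v_{3} ; sig = [2:1]
  P = {1,3}:  v_{1} + v_{3} = v_{4} + v_{8} ; sig = [2:1,1]
  P = {2,7}:  v_{2} + v_{7} = 2·v_{3} + v_{4} ; sig = [2:1,2]
  P = {1,2}:  v_{1} + v_{2} = 2·v_{4} + 2·v_{8} ; sig = [2:2,2]
  P = {2,5,6}:  v_{2} + v_{5} + v_{6} = v_{3} ; sig = [3:1]
  P = {3,4,8}:  v_{3} + v_{4} + v_{8} = v_{2} ; sig = [3:1]
  P = {4,5,6,8}:  v_{4} + v_{5} + v_{6} + v_{8} = 0 ; sig = [4:]
  P = {3,4,5,6}:  v_{3} + v_{4} + v_{5} + v_{6} = v_{7} ; sig = [4:1]

Hence PRS(X_Σ) =
{ [2:1] ×2,  [2:1,1],  [2:1,2],  [2:2,2],  [3:1] ×2,  [4:],  [4:1] }


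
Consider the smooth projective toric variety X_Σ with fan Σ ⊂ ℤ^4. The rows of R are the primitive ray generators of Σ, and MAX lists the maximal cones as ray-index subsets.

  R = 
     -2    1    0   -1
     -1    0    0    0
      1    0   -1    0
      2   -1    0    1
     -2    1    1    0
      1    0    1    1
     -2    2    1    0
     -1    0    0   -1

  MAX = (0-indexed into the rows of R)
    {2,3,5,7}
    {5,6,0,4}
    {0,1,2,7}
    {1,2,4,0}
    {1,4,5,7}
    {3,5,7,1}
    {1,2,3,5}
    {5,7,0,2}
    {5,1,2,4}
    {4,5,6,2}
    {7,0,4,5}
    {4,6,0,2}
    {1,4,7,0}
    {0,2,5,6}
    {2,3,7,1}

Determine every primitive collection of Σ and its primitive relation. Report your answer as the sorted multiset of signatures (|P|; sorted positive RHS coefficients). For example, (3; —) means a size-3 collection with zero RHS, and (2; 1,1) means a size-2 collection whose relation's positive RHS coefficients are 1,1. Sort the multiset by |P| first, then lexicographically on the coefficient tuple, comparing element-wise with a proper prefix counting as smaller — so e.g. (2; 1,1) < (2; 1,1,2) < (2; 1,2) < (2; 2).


9 minimal non-faces of Δ(Σ) (on 8 rays):

  • {0,3}:  v_{0} + v_{3} = 0  ⟹  sig = (2; —)
  • {3,4}:  v_{3} + v_{4} = v_{1} + v_{5}  ⟹  sig = (2; 1,1)
  • {3,6}:  v_{3} + v_{6} = v_{2} + v_{4} + v_{5}  ⟹  sig = (2; 1,1,1)
  • {1,6}:  v_{1} + v_{6} = v_{2} + 2·v_{4}  ⟹  sig = (2; 1,2)
  • {6,7}:  v_{6} + v_{7} = 2·v_{0} + v_{5}  ⟹  sig = (2; 1,2)
  • {0,1,5}:  v_{0} + v_{1} + v_{5} = v_{4}  ⟹  sig = (3; 1)
  • {2,4,7}:  v_{2} + v_{4} + v_{7} = v_{0}  ⟹  sig = (3; 1)
  • {1,2,5,7}:  v_{1} + v_{2} + v_{5} + v_{7} = 0  ⟹  sig = (4; —)
  • {0,2,4,5}:  v_{0} + v_{2} + v_{4} + v_{5} = v_{6}  ⟹  sig = (4; 1)

Signatures (|P|; sorted positive RHS coefficients), sorted:
    (2; —)
    (2; 1,1)
    (2; 1,1,1)
    (2; 1,2)
    (2; 1,2)
    (3; 1)
    (3; 1)
    (4; —)
    (4; 1)


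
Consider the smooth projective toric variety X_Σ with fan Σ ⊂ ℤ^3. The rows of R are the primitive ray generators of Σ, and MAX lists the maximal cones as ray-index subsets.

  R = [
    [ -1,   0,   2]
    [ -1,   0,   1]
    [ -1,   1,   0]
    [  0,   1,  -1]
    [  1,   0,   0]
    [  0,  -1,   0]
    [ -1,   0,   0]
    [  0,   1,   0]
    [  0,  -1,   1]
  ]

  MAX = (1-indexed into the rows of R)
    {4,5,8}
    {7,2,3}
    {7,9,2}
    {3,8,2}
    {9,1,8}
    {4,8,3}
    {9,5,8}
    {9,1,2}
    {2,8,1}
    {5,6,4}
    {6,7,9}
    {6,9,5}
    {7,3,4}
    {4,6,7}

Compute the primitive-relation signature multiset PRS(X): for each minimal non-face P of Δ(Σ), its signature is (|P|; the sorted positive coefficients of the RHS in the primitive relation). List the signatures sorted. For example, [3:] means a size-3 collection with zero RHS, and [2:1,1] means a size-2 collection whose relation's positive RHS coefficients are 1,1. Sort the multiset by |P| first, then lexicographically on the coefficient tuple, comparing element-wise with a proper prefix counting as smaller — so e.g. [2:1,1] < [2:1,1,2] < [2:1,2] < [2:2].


Δ(Σ) — 9 vertices, 16 min non-faces:

  {4,9}:  v_{4} + v_{9} = 0 ; sig = [2:]
  {5,7}:  v_{5} + v_{7} = 0 ; sig = [2:]
  {6,8}:  v_{6} + v_{8} = 0 ; sig = [2:]
  {2,4}:  v_{2} + v_{4} = v_{3} ; sig = [2:1]
  {3,5}:  v_{3} + v_{5} = v_{8} ; sig = [2:1]
  {3,6}:  v_{3} + v_{6} = v_{7} ; sig = [2:1]
  {3,9}:  v_{3} + v_{9} = v_{2} ; sig = [2:1]
  {7,8}:  v_{7} + v_{8} = v_{3} ; sig = [2:1]
  {1,4}:  v_{1} + v_{4} = v_{2} + v_{8} ; sig = [2:1,1]
  {1,6}:  v_{1} + v_{6} = v_{2} + v_{9} ; sig = [2:1,1]
  {2,5}:  v_{2} + v_{5} = v_{8} + v_{9} ; sig = [2:1,1]
  {2,6}:  v_{2} + v_{6} = v_{7} + v_{9} ; sig = [2:1,1]
  {1,3}:  v_{1} + v_{3} = 2·v_{2} + v_{8} ; sig = [2:1,2]
  {1,7}:  v_{1} + v_{7} = 2·v_{2} ; sig = [2:2]
  {1,5}:  v_{1} + v_{5} = 2·v_{8} + 2·v_{9} ; sig = [2:2,2]
  {2,8,9}:  v_{2} + v_{8} + v_{9} = v_{1} ; sig = [3:1]

Sorted signature multiset PRS(X):
{ [2:] ×3,  [2:1] ×5,  [2:1,1] ×4,  [2:1,2],  [2:2],  [2:2,2],  [3:1] }


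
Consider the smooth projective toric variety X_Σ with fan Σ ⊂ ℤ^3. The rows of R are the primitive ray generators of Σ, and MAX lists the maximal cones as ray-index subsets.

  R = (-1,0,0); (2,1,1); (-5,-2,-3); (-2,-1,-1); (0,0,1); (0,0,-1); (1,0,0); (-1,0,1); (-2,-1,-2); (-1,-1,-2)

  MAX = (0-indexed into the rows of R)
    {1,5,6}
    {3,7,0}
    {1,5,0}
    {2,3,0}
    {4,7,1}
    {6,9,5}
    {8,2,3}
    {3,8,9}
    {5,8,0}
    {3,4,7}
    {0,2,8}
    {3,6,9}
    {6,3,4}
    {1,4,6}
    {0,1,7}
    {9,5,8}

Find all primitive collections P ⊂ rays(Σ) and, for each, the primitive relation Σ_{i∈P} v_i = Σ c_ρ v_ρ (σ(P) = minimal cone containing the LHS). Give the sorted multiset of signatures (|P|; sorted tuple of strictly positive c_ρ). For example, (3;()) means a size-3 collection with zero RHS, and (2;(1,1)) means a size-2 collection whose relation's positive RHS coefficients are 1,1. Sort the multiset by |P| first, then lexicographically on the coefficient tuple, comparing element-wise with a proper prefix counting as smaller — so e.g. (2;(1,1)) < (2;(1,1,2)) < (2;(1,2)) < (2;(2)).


Σ has 22 primitive collections:

  P={0,6}:  v_{0} + v_{6} = 0  →  sig = (2;())
  P={1,3}:  v_{1} + v_{3} = 0  →  sig = (2;())
  P={4,5}:  v_{4} + v_{5} = 0  →  sig = (2;())
  P={0,4}:  v_{0} + v_{4} = v_{7}  →  sig = (2;(1))
  P={0,9}:  v_{0} + v_{9} = v_{8}  →  sig = (2;(1))
  P={1,8}:  v_{1} + v_{8} = v_{5}  →  sig = (2;(1))
  P={3,5}:  v_{3} + v_{5} = v_{8}  →  sig = (2;(1))
  P={4,8}:  v_{4} + v_{8} = v_{3}  →  sig = (2;(1))
  P={5,7}:  v_{5} + v_{7} = v_{0}  →  sig = (2;(1))
  P={6,7}:  v_{6} + v_{7} = v_{4}  →  sig = (2;(1))
  P={6,8}:  v_{6} + v_{8} = v_{9}  →  sig = (2;(1))
  P={7,9}:  v_{7} + v_{9} = v_{3}  →  sig = (2;(1))
  P={1,2}:  v_{1} + v_{2} = v_{0} + v_{8}  →  sig = (2;(1,1))
  P={1,9}:  v_{1} + v_{9} = v_{5} + v_{6}  →  sig = (2;(1,1))
  P={2,6}:  v_{2} + v_{6} = v_{3} + v_{8}  →  sig = (2;(1,1))
  P={4,9}:  v_{4} + v_{9} = v_{3} + v_{6}  →  sig = (2;(1,1))
  P={7,8}:  v_{7} + v_{8} = v_{0} + v_{3}  →  sig = (2;(1,1))
  P={2,4}:  v_{2} + v_{4} = v_{0} + 2·v_{3}  →  sig = (2;(1,2))
  P={2,5}:  v_{2} + v_{5} = v_{0} + 2·v_{8}  →  sig = (2;(1,2))
  P={2,9}:  v_{2} + v_{9} = v_{3} + 2·v_{8}  →  sig = (2;(1,2))
  P={2,7}:  v_{2} + v_{7} = 2·v_{0} + 2·v_{3}  →  sig = (2;(2,2))
  P={0,3,8}:  v_{0} + v_{3} + v_{8} = v_{2}  →  sig = (3;(1))

Hence PRS(X_Σ) =
    |P|=2: 21 collections, coeffs (), (), (), (1), (1), (1), (1), (1), (1), (1), (1), (1), (1,1), (1,1), (1,1), (1,1), (1,1), (1,2), (1,2), (1,2), (2,2)
    |P|=3: 1 collection, coeffs (1)


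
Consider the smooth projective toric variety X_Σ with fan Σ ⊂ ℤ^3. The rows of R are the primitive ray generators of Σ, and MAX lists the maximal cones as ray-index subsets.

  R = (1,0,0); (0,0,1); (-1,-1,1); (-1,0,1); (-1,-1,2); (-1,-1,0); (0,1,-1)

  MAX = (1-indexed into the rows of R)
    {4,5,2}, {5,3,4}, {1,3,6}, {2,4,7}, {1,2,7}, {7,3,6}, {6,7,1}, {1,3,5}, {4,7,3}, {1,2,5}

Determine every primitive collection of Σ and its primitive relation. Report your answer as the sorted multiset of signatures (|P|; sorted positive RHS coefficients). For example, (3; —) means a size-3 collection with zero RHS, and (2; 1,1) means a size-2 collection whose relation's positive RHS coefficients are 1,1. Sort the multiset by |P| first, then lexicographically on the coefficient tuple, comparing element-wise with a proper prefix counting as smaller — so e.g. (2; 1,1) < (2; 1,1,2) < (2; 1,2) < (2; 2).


|primitive collections| = 7. Relations:

  • {1,4}:  v_{1} + v_{4} = v_{2} — sig = (2; 1)
  • {2,3}:  v_{2} + v_{3} = v_{5} — sig = (2; 1)
  • {2,6}:  v_{2} + v_{6} = v_{3} — sig = (2; 1)
  • {5,7}:  v_{5} + v_{7} = v_{4} — sig = (2; 1)
  • {4,6}:  v_{4} + v_{6} = 2·v_{3} + v_{7} — sig = (2; 1,2)
  • {5,6}:  v_{5} + v_{6} = 2·v_{3} — sig = (2; 2)
  • {1,3,7}:  v_{1} + v_{3} + v_{7} = 0 — sig = (3; —)

Signatures (|P|; sorted positive RHS coefficients), sorted:
{ (2; 1) ×4,  (2; 1,2),  (2; 2),  (3; —) }


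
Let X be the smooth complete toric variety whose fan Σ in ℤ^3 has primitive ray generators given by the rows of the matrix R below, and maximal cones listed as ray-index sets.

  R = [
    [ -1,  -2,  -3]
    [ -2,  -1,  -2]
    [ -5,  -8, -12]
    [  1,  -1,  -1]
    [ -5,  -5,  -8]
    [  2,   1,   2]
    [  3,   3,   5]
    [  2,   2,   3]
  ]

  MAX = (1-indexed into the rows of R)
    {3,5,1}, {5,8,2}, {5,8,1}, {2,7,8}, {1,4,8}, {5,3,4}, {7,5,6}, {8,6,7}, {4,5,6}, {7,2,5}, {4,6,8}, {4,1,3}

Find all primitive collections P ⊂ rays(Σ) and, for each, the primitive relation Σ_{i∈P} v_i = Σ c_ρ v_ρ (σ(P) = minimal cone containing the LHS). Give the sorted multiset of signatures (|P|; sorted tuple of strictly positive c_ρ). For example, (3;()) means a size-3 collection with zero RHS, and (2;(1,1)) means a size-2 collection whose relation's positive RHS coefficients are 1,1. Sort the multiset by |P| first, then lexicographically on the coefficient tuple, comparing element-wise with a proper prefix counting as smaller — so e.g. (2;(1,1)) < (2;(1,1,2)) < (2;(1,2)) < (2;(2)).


14 collections generate NE(X_Σ); each relation:

  P={2,6}:  v_{2} + v_{6} = 0 ; sig = (2;())
  P={1,6}:  v_{1} + v_{6} = v_{4} ; sig = (2;(1))
  P={1,7}:  v_{1} + v_{7} = v_{6} ; sig = (2;(1))
  P={2,4}:  v_{2} + v_{4} = v_{1} ; sig = (2;(1))
  P={1,2}:  v_{1} + v_{2} = v_{5} + v_{8} ; sig = (2;(1,1))
  P={3,7}:  v_{3} + v_{7} = v_{4} + v_{5} + v_{6} ; sig = (2;(1,1,1))
  P={2,3}:  v_{2} + v_{3} = 2·v_{1} + v_{5} ; sig = (2;(1,2))
  P={3,6}:  v_{3} + v_{6} = 2·v_{4} + v_{5} ; sig = (2;(1,2))
  P={4,7}:  v_{4} + v_{7} = 2·v_{6} ; sig = (2;(2))
  P={3,8}:  v_{3} + v_{8} = 3·v_{1} ; sig = (2;(3))
  P={5,7,8}:  v_{5} + v_{7} + v_{8} = 0 ; sig = (3;())
  P={1,4,5}:  v_{1} + v_{4} + v_{5} = v_{3} ; sig = (3;(1))
  P={5,6,8}:  v_{5} + v_{6} + v_{8} = v_{1} ; sig = (3;(1))
  P={4,5,8}:  v_{4} + v_{5} + v_{8} = 2·v_{1} ; sig = (3;(2))

Signatures (|P|; sorted positive RHS coefficients), sorted:
    (2;())
    (2;(1))
    (2;(1))
    (2;(1))
    (2;(1,1))
    (2;(1,1,1))
    (2;(1,2))
    (2;(1,2))
    (2;(2))
    (2;(3))
    (3;())
    (3;(1))
    (3;(1))
    (3;(2))


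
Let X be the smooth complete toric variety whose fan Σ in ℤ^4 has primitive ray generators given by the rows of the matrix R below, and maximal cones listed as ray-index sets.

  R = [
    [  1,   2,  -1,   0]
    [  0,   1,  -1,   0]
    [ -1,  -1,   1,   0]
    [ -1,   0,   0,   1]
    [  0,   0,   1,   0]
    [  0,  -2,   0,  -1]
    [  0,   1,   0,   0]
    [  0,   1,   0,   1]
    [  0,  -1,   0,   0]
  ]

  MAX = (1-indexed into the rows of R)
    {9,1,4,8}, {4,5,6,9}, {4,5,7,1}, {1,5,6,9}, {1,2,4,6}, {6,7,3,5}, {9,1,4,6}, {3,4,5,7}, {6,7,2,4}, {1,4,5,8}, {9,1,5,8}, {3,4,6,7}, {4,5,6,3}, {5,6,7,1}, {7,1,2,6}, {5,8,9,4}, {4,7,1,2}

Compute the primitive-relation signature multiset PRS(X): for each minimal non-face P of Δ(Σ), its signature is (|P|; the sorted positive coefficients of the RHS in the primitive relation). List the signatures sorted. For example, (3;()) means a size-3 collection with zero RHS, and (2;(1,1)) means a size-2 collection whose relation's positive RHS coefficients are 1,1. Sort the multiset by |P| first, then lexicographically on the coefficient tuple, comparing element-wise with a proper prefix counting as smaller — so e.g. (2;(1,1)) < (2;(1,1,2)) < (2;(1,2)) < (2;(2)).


Primitive collections (14):

  P={7,9}:  v_{7} + v_{9} = 0 ; sig = (2;())
  P={1,3}:  v_{1} + v_{3} = v_{7} ; sig = (2;(1))
  P={2,5}:  v_{2} + v_{5} = v_{7} ; sig = (2;(1))
  P={6,8}:  v_{6} + v_{8} = v_{9} ; sig = (2;(1))
  P={2,8}:  v_{2} + v_{8} = v_{1} + v_{4} ; sig = (2;(1,1))
  P={3,8}:  v_{3} + v_{8} = v_{4} + v_{5} ; sig = (2;(1,1))
  P={2,9}:  v_{2} + v_{9} = v_{1} + v_{4} + v_{6} ; sig = (2;(1,1,1))
  P={3,9}:  v_{3} + v_{9} = v_{4} + v_{5} + v_{6} ; sig = (2;(1,1,1))
  P={7,8}:  v_{7} + v_{8} = v_{1} + v_{4} + v_{5} ; sig = (2;(1,1,1))
  P={2,3}:  v_{2} + v_{3} = v_{4} + v_{6} + 2·v_{7} ; sig = (2;(1,1,2))
  P={1,4,5,6}:  v_{1} + v_{4} + v_{5} + v_{6} = 0 ; sig = (4;())
  P={1,4,5,9}:  v_{1} + v_{4} + v_{5} + v_{9} = v_{8} ; sig = (4;(1))
  P={1,4,6,7}:  v_{1} + v_{4} + v_{6} + v_{7} = v_{2} ; sig = (4;(1))
  P={4,5,6,7}:  v_{4} + v_{5} + v_{6} + v_{7} = v_{3} ; sig = (4;(1))

Sorted signature multiset PRS(X):
    |P|=2: 10 collections, coeffs (), (1), (1), (1), (1,1), (1,1), (1,1,1), (1,1,1), (1,1,1), (1,1,2)
    |P|=4: 4 collections, coeffs (), (1), (1), (1)


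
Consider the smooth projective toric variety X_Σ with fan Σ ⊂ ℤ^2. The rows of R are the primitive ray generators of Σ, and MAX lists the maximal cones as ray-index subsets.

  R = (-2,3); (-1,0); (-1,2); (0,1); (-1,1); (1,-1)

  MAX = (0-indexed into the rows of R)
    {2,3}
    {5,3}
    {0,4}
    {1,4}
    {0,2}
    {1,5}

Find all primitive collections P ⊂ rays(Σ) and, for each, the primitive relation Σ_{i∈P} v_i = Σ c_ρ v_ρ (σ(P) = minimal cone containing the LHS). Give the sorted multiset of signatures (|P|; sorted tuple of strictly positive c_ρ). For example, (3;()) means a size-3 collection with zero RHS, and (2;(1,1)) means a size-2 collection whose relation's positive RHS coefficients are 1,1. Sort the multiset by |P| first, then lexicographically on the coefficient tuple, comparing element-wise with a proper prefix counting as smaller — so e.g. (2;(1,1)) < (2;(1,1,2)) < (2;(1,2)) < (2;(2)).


Minimal non-faces — 9 found among 6 rays, 6 max cones:

  P={4,5}:  v_{4} + v_{5} = 0  ⇒ sig = (2;())
  P={0,5}:  v_{0} + v_{5} = v_{2}  ⇒ sig = (2;(1))
  P={1,3}:  v_{1} + v_{3} = v_{4}  ⇒ sig = (2;(1))
  P={2,4}:  v_{2} + v_{4} = v_{0}  ⇒ sig = (2;(1))
  P={2,5}:  v_{2} + v_{5} = v_{3}  ⇒ sig = (2;(1))
  P={3,4}:  v_{3} + v_{4} = v_{2}  ⇒ sig = (2;(1))
  P={0,3}:  v_{0} + v_{3} = 2·v_{2}  ⇒ sig = (2;(2))
  P={1,2}:  v_{1} + v_{2} = 2·v_{4}  ⇒ sig = (2;(2))
  P={0,1}:  v_{0} + v_{1} = 3·v_{4}  ⇒ sig = (2;(3))

Signatures (|P|; sorted positive RHS coefficients), sorted:
    (2;())
    (2;(1))
    (2;(1))
    (2;(1))
    (2;(1))
    (2;(1))
    (2;(2))
    (2;(2))
    (2;(3))


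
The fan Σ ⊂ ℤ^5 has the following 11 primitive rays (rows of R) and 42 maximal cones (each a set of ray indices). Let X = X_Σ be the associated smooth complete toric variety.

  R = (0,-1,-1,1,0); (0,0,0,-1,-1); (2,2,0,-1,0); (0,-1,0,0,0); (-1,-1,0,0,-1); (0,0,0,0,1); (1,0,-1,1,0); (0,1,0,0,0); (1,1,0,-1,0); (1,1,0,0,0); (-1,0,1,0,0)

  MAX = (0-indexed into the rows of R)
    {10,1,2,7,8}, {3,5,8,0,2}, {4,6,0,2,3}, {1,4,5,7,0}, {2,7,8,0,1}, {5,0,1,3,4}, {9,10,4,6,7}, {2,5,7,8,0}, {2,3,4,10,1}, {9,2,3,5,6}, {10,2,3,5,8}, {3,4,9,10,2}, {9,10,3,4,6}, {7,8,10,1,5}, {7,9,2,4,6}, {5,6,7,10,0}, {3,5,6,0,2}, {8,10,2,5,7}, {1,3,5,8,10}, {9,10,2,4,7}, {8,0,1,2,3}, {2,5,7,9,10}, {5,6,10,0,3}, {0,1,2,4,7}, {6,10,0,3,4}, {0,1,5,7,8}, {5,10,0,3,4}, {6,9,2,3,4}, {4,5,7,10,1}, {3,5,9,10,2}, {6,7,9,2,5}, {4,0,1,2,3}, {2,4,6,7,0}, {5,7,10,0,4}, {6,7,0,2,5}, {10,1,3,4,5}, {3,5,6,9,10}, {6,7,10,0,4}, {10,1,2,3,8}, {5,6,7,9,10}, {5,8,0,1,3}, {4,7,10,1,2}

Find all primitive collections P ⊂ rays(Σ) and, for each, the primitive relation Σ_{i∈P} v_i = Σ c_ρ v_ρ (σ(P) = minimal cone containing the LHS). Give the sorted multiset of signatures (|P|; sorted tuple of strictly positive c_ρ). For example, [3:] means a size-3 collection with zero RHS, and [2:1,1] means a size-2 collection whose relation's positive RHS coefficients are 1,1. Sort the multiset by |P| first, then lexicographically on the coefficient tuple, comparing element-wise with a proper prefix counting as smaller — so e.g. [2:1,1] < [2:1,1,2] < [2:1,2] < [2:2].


15 minimal non-faces of Δ(Σ) (on 11 rays):

  • {3,7}:  v_{3} + v_{7} = 0  ⇒ sig = [2:]
  • {0,9}:  v_{0} + v_{9} = v_{6}  ⇒ sig = [2:1]
  • {4,8}:  v_{4} + v_{8} = v_{1}  ⇒ sig = [2:1]
  • {8,9}:  v_{8} + v_{9} = v_{2}  ⇒ sig = [2:1]
  • {1,9}:  v_{1} + v_{9} = v_{2} + v_{4}  ⇒ sig = [2:1,1]
  • {6,8}:  v_{6} + v_{8} = v_{0} + v_{2}  ⇒ sig = [2:1,1]
  • {1,6}:  v_{1} + v_{6} = v_{0} + v_{2} + v_{4}  ⇒ sig = [2:1,1,1]
  • {0,8,10}:  v_{0} + v_{8} + v_{10} = 0  ⇒ sig = [3:]
  • {4,5,9}:  v_{4} + v_{5} + v_{9} = 0  ⇒ sig = [3:]
  • {0,1,10}:  v_{0} + v_{1} + v_{10} = v_{4}  ⇒ sig = [3:1]
  • {0,2,10}:  v_{0} + v_{2} + v_{10} = v_{9}  ⇒ sig = [3:1]
  • {2,4,5}:  v_{2} + v_{4} + v_{5} = v_{8}  ⇒ sig = [3:1]
  • {4,5,6}:  v_{4} + v_{5} + v_{6} = v_{0}  ⇒ sig = [3:1]
  • {1,2,5}:  v_{1} + v_{2} + v_{5} = 2·v_{8}  ⇒ sig = [3:2]
  • {2,6,10}:  v_{2} + v_{6} + v_{10} = 2·v_{9}  ⇒ sig = [3:2]

so the primitive-relation signature multiset is
    [2:]
    [2:1]
    [2:1]
    [2:1]
    [2:1,1]
    [2:1,1]
    [2:1,1,1]
    [3:]
    [3:]
    [3:1]
    [3:1]
    [3:1]
    [3:1]
    [3:2]
    [3:2]


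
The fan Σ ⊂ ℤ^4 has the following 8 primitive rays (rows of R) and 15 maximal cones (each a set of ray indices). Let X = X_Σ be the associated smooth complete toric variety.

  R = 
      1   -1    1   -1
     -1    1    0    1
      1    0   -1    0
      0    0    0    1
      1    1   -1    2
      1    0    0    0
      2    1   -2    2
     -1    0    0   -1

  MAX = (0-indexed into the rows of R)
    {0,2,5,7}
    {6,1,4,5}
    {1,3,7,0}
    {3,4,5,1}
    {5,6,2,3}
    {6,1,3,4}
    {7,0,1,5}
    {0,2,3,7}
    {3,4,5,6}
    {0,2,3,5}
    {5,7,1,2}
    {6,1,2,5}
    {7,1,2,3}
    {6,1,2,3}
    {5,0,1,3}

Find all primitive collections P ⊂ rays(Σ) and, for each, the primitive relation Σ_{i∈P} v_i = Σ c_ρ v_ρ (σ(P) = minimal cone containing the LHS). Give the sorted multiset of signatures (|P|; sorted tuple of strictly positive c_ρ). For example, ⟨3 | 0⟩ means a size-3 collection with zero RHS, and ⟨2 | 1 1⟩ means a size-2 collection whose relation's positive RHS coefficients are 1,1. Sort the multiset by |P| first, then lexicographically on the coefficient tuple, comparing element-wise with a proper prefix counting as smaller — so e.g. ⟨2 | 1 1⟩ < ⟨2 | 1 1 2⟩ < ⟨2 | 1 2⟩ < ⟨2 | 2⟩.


Primitive collections (9):

  P={2,4}:  v_{2} + v_{4} = v_{6}  ⟹  sig = ⟨2 | 1⟩
  P={4,7}:  v_{4} + v_{7} = v_{1} + v_{2}  ⟹  sig = ⟨2 | 1 1⟩
  P={0,6}:  v_{0} + v_{6} = v_{2} + v_{3} + 2·v_{5}  ⟹  sig = ⟨2 | 1 1 2⟩
  P={0,4}:  v_{0} + v_{4} = v_{3} + 2·v_{5}  ⟹  sig = ⟨2 | 1 2⟩
  P={6,7}:  v_{6} + v_{7} = v_{1} + 2·v_{2}  ⟹  sig = ⟨2 | 1 2⟩
  P={3,5,7}:  v_{3} + v_{5} + v_{7} = 0  ⟹  sig = ⟨3 | 0⟩
  P={0,1,2}:  v_{0} + v_{1} + v_{2} = v_{5}  ⟹  sig = ⟨3 | 1⟩
  P={1,2,3,5}:  v_{1} + v_{2} + v_{3} + v_{5} = v_{4}  ⟹  sig = ⟨4 | 1⟩
  P={1,3,5,6}:  v_{1} + v_{3} + v_{5} + v_{6} = 2·v_{4}  ⟹  sig = ⟨4 | 2⟩

Sorted signature multiset PRS(X):
    ⟨2 | 1⟩
    ⟨2 | 1 1⟩
    ⟨2 | 1 1 2⟩
    ⟨2 | 1 2⟩
    ⟨2 | 1 2⟩
    ⟨3 | 0⟩
    ⟨3 | 1⟩
    ⟨4 | 1⟩
    ⟨4 | 2⟩


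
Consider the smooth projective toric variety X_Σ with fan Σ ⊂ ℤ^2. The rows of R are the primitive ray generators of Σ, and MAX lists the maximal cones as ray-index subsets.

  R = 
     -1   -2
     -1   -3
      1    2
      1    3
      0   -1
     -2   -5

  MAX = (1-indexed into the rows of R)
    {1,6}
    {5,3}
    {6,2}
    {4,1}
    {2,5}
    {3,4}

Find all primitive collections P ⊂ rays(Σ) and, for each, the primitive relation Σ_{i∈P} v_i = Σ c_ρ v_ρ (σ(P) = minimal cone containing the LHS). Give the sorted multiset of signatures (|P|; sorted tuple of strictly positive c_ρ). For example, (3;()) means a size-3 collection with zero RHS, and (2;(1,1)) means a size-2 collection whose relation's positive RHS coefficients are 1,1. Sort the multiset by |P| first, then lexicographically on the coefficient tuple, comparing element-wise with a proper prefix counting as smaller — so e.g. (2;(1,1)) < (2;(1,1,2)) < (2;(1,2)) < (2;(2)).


Minimal non-faces — 9 found among 6 rays, 6 max cones:

  {1,3}:  v_{1} + v_{3} = 0 ; sig = (2;())
  {2,4}:  v_{2} + v_{4} = 0 ; sig = (2;())
  {1,2}:  v_{1} + v_{2} = v_{6} ; sig = (2;(1))
  {1,5}:  v_{1} + v_{5} = v_{2} ; sig = (2;(1))
  {2,3}:  v_{2} + v_{3} = v_{5} ; sig = (2;(1))
  {3,6}:  v_{3} + v_{6} = v_{2} ; sig = (2;(1))
  {4,5}:  v_{4} + v_{5} = v_{3} ; sig = (2;(1))
  {4,6}:  v_{4} + v_{6} = v_{1} ; sig = (2;(1))
  {5,6}:  v_{5} + v_{6} = 2·v_{2} ; sig = (2;(2))

so the primitive-relation signature multiset is
{ (2;()) ×2,  (2;(1)) ×6,  (2;(2)) }


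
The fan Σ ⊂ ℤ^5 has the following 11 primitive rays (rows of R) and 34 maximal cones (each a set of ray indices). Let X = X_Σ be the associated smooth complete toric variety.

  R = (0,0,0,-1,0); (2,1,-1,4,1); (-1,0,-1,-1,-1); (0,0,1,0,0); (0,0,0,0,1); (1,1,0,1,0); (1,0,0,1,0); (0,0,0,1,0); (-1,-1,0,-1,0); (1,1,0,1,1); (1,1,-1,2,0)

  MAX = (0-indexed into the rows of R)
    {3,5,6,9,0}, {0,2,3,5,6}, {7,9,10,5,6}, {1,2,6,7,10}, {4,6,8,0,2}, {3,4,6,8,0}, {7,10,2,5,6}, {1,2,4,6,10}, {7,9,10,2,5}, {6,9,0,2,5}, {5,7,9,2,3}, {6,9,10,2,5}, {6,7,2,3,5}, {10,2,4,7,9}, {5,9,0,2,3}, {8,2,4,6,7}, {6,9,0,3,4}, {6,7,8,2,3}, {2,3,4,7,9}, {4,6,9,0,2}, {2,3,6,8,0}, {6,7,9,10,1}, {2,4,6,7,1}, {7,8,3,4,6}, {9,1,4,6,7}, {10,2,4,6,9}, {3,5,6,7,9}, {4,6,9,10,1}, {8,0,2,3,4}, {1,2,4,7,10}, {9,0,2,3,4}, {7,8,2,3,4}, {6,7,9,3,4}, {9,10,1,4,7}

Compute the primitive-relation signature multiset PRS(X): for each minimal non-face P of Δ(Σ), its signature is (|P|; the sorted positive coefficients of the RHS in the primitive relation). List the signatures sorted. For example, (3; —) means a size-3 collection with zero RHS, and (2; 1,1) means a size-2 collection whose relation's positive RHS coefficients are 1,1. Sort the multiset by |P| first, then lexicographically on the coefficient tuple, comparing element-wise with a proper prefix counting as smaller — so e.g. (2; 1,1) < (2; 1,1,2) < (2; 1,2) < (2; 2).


Minimal non-faces — 16 found among 11 rays, 34 max cones:

  P={0,7}:  v_{0} + v_{7} = 0 — sig = (2; —)
  P={5,8}:  v_{5} + v_{8} = 0 — sig = (2; —)
  P={4,5}:  v_{4} + v_{5} = v_{9} — sig = (2; 1)
  P={8,9}:  v_{8} + v_{9} = v_{4} — sig = (2; 1)
  P={3,10}:  v_{3} + v_{10} = v_{5} + v_{7} — sig = (2; 1,1)
  P={0,1}:  v_{0} + v_{1} = v_{4} + v_{6} + v_{10} — sig = (2; 1,1,1)
  P={0,10}:  v_{0} + v_{10} = v_{2} + v_{6} + v_{9} — sig = (2; 1,1,1)
  P={1,5}:  v_{1} + v_{5} = v_{6} + v_{7} + v_{9} + v_{10} — sig = (2; 1,1,1,1)
  P={8,10}:  v_{8} + v_{10} = v_{2} + v_{4} + v_{6} + v_{7} — sig = (2; 1,1,1,1)
  P={1,3}:  v_{1} + v_{3} = v_{6} + 2·v_{7} + v_{9} — sig = (2; 1,1,2)
  P={1,8}:  v_{1} + v_{8} = v_{2} + 2·v_{4} + 2·v_{6} + 2·v_{7} — sig = (2; 1,2,2,2)
  P={1,2,9}:  v_{1} + v_{2} + v_{9} = v_{4} + 2·v_{10} — sig = (3; 1,2)
  P={2,3,4,6}:  v_{2} + v_{3} + v_{4} + v_{6} = 0 — sig = (4; —)
  P={2,3,6,9}:  v_{2} + v_{3} + v_{6} + v_{9} = v_{5} — sig = (4; 1)
  P={2,6,7,9}:  v_{2} + v_{6} + v_{7} + v_{9} = v_{10} — sig = (4; 1)
  P={4,6,7,10}:  v_{4} + v_{6} + v_{7} + v_{10} = v_{1} — sig = (4; 1)

Hence PRS(X_Σ) =
{ (2; —) ×2,  (2; 1) ×2,  (2; 1,1),  (2; 1,1,1) ×2,  (2; 1,1,1,1) ×2,  (2; 1,1,2),  (2; 1,2,2,2),  (3; 1,2),  (4; —),  (4; 1) ×3 }


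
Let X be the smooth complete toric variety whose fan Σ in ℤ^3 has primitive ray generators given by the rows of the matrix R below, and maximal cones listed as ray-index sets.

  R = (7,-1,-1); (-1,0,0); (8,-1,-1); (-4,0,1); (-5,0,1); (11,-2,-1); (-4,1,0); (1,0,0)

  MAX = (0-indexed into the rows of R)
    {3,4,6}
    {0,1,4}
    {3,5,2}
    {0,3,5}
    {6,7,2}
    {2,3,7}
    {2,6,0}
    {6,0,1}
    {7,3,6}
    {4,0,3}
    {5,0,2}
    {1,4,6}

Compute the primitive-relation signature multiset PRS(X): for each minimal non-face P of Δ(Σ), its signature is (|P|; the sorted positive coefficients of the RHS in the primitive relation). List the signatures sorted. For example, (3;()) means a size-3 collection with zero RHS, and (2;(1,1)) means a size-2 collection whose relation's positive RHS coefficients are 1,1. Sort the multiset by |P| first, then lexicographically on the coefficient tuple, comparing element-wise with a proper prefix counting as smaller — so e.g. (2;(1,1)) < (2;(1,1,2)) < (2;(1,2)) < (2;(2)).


Primitive collections (14):

  • {1,7}:  v_{1} + v_{7} = 0  ⟹  sig = (2;())
  • {0,7}:  v_{0} + v_{7} = v_{2}  ⟹  sig = (2;(1))
  • {1,2}:  v_{1} + v_{2} = v_{0}  ⟹  sig = (2;(1))
  • {1,3}:  v_{1} + v_{3} = v_{4}  ⟹  sig = (2;(1))
  • {4,7}:  v_{4} + v_{7} = v_{3}  ⟹  sig = (2;(1))
  • {5,6}:  v_{5} + v_{6} = v_{0}  ⟹  sig = (2;(1))
  • {2,4}:  v_{2} + v_{4} = v_{0} + v_{3}  ⟹  sig = (2;(1,1))
  • {1,5}:  v_{1} + v_{5} = 2·v_{0} + v_{3}  ⟹  sig = (2;(1,2))
  • {5,7}:  v_{5} + v_{7} = 2·v_{2} + v_{3}  ⟹  sig = (2;(1,2))
  • {4,5}:  v_{4} + v_{5} = 2·v_{0} + 2·v_{3}  ⟹  sig = (2;(2,2))
  • {2,3,6}:  v_{2} + v_{3} + v_{6} = 0  ⟹  sig = (3;())
  • {0,2,3}:  v_{0} + v_{2} + v_{3} = v_{5}  ⟹  sig = (3;(1))
  • {0,3,6}:  v_{0} + v_{3} + v_{6} = v_{1}  ⟹  sig = (3;(1))
  • {0,4,6}:  v_{0} + v_{4} + v_{6} = 2·v_{1}  ⟹  sig = (3;(2))

Sorted signature multiset PRS(X):
    (2;())
    (2;(1))
    (2;(1))
    (2;(1))
    (2;(1))
    (2;(1))
    (2;(1,1))
    (2;(1,2))
    (2;(1,2))
    (2;(2,2))
    (3;())
    (3;(1))
    (3;(1))
    (3;(2))


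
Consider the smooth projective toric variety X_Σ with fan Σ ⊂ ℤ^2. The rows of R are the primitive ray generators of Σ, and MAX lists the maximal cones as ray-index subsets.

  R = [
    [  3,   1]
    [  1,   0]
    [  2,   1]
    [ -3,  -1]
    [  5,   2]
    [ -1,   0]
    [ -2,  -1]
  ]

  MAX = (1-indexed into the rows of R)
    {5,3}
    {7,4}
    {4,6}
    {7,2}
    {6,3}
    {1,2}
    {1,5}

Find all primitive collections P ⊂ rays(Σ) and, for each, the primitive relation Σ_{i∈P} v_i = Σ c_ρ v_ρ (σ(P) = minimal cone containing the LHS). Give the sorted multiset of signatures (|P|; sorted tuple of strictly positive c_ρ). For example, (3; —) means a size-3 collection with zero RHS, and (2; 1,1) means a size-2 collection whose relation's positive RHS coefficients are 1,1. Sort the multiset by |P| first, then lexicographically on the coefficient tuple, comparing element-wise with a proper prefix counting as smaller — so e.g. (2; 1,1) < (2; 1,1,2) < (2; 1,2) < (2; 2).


|primitive collections| = 14. Relations:

  P={1,4}:  v_{1} + v_{4} = 0  ⟹  sig = (2; —)
  P={2,6}:  v_{2} + v_{6} = 0  ⟹  sig = (2; —)
  P={3,7}:  v_{3} + v_{7} = 0  ⟹  sig = (2; —)
  P={1,3}:  v_{1} + v_{3} = v_{5}  ⟹  sig = (2; 1)
  P={1,6}:  v_{1} + v_{6} = v_{3}  ⟹  sig = (2; 1)
  P={1,7}:  v_{1} + v_{7} = v_{2}  ⟹  sig = (2; 1)
  P={2,3}:  v_{2} + v_{3} = v_{1}  ⟹  sig = (2; 1)
  P={2,4}:  v_{2} + v_{4} = v_{7}  ⟹  sig = (2; 1)
  P={3,4}:  v_{3} + v_{4} = v_{6}  ⟹  sig = (2; 1)
  P={4,5}:  v_{4} + v_{5} = v_{3}  ⟹  sig = (2; 1)
  P={5,7}:  v_{5} + v_{7} = v_{1}  ⟹  sig = (2; 1)
  P={6,7}:  v_{6} + v_{7} = v_{4}  ⟹  sig = (2; 1)
  P={2,5}:  v_{2} + v_{5} = 2·v_{1}  ⟹  sig = (2; 2)
  P={5,6}:  v_{5} + v_{6} = 2·v_{3}  ⟹  sig = (2; 2)

Signatures (|P|; sorted positive RHS coefficients), sorted:
[(2; —), (2; —), (2; —), (2; 1), (2; 1), (2; 1), (2; 1), (2; 1), (2; 1), (2; 1), (2; 1), (2; 1), (2; 2), (2; 2)]


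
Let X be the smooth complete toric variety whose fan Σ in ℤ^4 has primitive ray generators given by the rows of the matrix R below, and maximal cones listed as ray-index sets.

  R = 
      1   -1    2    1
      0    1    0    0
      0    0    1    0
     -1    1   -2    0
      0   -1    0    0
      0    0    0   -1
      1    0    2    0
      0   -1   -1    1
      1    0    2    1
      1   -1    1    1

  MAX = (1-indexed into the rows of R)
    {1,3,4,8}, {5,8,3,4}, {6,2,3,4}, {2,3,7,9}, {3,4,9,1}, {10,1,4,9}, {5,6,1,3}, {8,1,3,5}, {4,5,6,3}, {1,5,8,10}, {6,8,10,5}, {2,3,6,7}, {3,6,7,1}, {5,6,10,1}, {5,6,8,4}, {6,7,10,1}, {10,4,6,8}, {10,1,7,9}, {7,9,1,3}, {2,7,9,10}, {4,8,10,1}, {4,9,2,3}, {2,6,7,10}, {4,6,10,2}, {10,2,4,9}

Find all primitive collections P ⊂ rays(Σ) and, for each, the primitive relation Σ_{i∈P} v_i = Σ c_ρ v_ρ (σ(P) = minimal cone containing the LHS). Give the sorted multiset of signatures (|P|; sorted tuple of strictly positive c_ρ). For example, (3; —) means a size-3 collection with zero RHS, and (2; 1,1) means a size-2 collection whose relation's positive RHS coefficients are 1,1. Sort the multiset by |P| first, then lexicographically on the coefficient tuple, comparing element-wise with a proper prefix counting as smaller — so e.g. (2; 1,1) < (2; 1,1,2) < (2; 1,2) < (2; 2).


|primitive collections| = 15. Relations:

  P = {2,5}:  v_{2} + v_{5} = 0 ; sig = (2; —)
  P = {1,2}:  v_{1} + v_{2} = v_{9} ; sig = (2; 1)
  P = {3,10}:  v_{3} + v_{10} = v_{1} ; sig = (2; 1)
  P = {4,7}:  v_{4} + v_{7} = v_{2} ; sig = (2; 1)
  P = {5,9}:  v_{5} + v_{9} = v_{1} ; sig = (2; 1)
  P = {6,9}:  v_{6} + v_{9} = v_{7} ; sig = (2; 1)
  P = {7,8}:  v_{7} + v_{8} = v_{10} ; sig = (2; 1)
  P = {2,8}:  v_{2} + v_{8} = v_{4} + v_{10} ; sig = (2; 1,1)
  P = {5,7}:  v_{5} + v_{7} = v_{1} + v_{6} ; sig = (2; 1,1)
  P = {8,9}:  v_{8} + v_{9} = v_{1} + v_{4} + v_{10} ; sig = (2; 1,1,1)
  P = {1,4,6}:  v_{1} + v_{4} + v_{6} = 0 ; sig = (3; —)
  P = {3,6,8}:  v_{3} + v_{6} + v_{8} = v_{5} ; sig = (3; 1)
  P = {4,5,10}:  v_{4} + v_{5} + v_{10} = v_{8} ; sig = (3; 1)
  P = {1,4,5}:  v_{1} + v_{4} + v_{5} = v_{3} + v_{8} ; sig = (3; 1,1)
  P = {1,6,8}:  v_{1} + v_{6} + v_{8} = v_{5} + v_{10} ; sig = (3; 1,1)

Sorted signature multiset PRS(X):
    |P|=2: 10 collections, coeffs (), (1), (1), (1), (1), (1), (1), (1,1), (1,1), (1,1,1)
    |P|=3: 5 collections, coeffs (), (1), (1), (1,1), (1,1)


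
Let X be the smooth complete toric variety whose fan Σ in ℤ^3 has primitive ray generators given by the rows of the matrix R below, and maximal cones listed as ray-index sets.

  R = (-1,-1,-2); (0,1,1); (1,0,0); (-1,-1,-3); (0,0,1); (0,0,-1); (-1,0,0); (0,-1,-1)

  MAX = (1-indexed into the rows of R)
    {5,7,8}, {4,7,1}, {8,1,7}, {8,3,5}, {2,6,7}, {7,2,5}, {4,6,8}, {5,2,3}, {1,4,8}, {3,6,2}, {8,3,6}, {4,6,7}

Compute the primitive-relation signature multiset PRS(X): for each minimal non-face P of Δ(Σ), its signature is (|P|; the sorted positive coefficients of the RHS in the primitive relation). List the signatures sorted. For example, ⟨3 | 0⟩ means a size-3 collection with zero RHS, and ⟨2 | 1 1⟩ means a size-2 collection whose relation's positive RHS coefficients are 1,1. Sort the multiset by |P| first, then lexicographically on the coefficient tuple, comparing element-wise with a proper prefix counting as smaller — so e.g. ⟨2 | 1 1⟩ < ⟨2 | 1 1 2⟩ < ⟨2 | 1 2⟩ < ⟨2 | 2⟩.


Minimal non-faces — 12 found among 8 rays, 12 max cones:

  P = {2,8}:  v_{2} + v_{8} = 0  ⟹  sig = ⟨2 | 0⟩
  P = {3,7}:  v_{3} + v_{7} = 0  ⟹  sig = ⟨2 | 0⟩
  P = {5,6}:  v_{5} + v_{6} = 0  ⟹  sig = ⟨2 | 0⟩
  P = {1,6}:  v_{1} + v_{6} = v_{4}  ⟹  sig = ⟨2 | 1⟩
  P = {4,5}:  v_{4} + v_{5} = v_{1}  ⟹  sig = ⟨2 | 1⟩
  P = {1,2}:  v_{1} + v_{2} = v_{6} + v_{7}  ⟹  sig = ⟨2 | 1 1⟩
  P = {1,3}:  v_{1} + v_{3} = v_{6} + v_{8}  ⟹  sig = ⟨2 | 1 1⟩
  P = {1,5}:  v_{1} + v_{5} = v_{7} + v_{8}  ⟹  sig = ⟨2 | 1 1⟩
  P = {2,4}:  v_{2} + v_{4} = 2·v_{6} + v_{7}  ⟹  sig = ⟨2 | 1 2⟩
  P = {3,4}:  v_{3} + v_{4} = 2·v_{6} + v_{8}  ⟹  sig = ⟨2 | 1 2⟩
  P = {6,7,8}:  v_{6} + v_{7} + v_{8} = v_{1}  ⟹  sig = ⟨3 | 1⟩
  P = {4,7,8}:  v_{4} + v_{7} + v_{8} = 2·v_{1}  ⟹  sig = ⟨3 | 2⟩

Sorted signature multiset PRS(X):
    |P|=2: 10 collections, coeffs (), (), (), (1), (1), (1,1), (1,1), (1,1), (1,2), (1,2)
    |P|=3: 2 collections, coeffs (1), (2)


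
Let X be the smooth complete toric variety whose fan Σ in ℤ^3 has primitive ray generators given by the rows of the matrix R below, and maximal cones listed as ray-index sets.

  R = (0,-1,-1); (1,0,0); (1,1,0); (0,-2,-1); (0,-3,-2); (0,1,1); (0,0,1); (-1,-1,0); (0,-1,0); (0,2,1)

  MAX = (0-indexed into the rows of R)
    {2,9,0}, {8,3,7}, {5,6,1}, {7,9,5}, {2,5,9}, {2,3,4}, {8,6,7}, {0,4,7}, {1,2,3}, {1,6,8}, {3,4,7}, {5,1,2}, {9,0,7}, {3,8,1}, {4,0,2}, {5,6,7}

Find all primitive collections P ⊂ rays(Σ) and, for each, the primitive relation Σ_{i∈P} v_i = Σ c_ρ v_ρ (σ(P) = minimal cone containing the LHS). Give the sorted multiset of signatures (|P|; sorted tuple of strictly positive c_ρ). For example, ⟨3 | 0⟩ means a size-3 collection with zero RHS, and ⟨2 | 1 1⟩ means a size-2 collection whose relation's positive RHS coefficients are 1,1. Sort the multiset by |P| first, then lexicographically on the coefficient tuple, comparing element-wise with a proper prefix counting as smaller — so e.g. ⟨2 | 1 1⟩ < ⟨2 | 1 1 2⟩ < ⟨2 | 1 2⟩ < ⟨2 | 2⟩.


21 minimal non-faces of Δ(Σ) (on 10 rays):

  P={0,5}:  v_{0} + v_{5} = 0  ⇒ sig = ⟨2 | 0⟩
  P={2,7}:  v_{2} + v_{7} = 0  ⇒ sig = ⟨2 | 0⟩
  P={3,9}:  v_{3} + v_{9} = 0  ⇒ sig = ⟨2 | 0⟩
  P={0,3}:  v_{0} + v_{3} = v_{4}  ⇒ sig = ⟨2 | 1⟩
  P={0,6}:  v_{0} + v_{6} = v_{8}  ⇒ sig = ⟨2 | 1⟩
  P={0,8}:  v_{0} + v_{8} = v_{3}  ⇒ sig = ⟨2 | 1⟩
  P={1,7}:  v_{1} + v_{7} = v_{8}  ⇒ sig = ⟨2 | 1⟩
  P={2,8}:  v_{2} + v_{8} = v_{1}  ⇒ sig = ⟨2 | 1⟩
  P={3,5}:  v_{3} + v_{5} = v_{8}  ⇒ sig = ⟨2 | 1⟩
  P={4,5}:  v_{4} + v_{5} = v_{3}  ⇒ sig = ⟨2 | 1⟩
  P={4,9}:  v_{4} + v_{9} = v_{0}  ⇒ sig = ⟨2 | 1⟩
  P={5,8}:  v_{5} + v_{8} = v_{6}  ⇒ sig = ⟨2 | 1⟩
  P={8,9}:  v_{8} + v_{9} = v_{5}  ⇒ sig = ⟨2 | 1⟩
  P={0,1}:  v_{0} + v_{1} = v_{2} + v_{3}  ⇒ sig = ⟨2 | 1 1⟩
  P={1,9}:  v_{1} + v_{9} = v_{2} + v_{5}  ⇒ sig = ⟨2 | 1 1⟩
  P={2,6}:  v_{2} + v_{6} = v_{1} + v_{5}  ⇒ sig = ⟨2 | 1 1⟩
  P={4,6}:  v_{4} + v_{6} = v_{3} + v_{8}  ⇒ sig = ⟨2 | 1 1⟩
  P={1,4}:  v_{1} + v_{4} = v_{2} + 2·v_{3}  ⇒ sig = ⟨2 | 1 2⟩
  P={3,6}:  v_{3} + v_{6} = 2·v_{8}  ⇒ sig = ⟨2 | 2⟩
  P={4,8}:  v_{4} + v_{8} = 2·v_{3}  ⇒ sig = ⟨2 | 2⟩
  P={6,9}:  v_{6} + v_{9} = 2·v_{5}  ⇒ sig = ⟨2 | 2⟩

Hence PRS(X_Σ) =
[⟨2 | 0⟩, ⟨2 | 0⟩, ⟨2 | 0⟩, ⟨2 | 1⟩, ⟨2 | 1⟩, ⟨2 | 1⟩, ⟨2 | 1⟩, ⟨2 | 1⟩, ⟨2 | 1⟩, ⟨2 | 1⟩, ⟨2 | 1⟩, ⟨2 | 1⟩, ⟨2 | 1⟩, ⟨2 | 1 1⟩, ⟨2 | 1 1⟩, ⟨2 | 1 1⟩, ⟨2 | 1 1⟩, ⟨2 | 1 2⟩, ⟨2 | 2⟩, ⟨2 | 2⟩, ⟨2 | 2⟩]
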